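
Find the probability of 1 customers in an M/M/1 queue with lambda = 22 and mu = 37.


rho = 22/37; P(n) = (1-rho)*rho^n = (1-22/37)*(22/37)^1 = 0.2411

0.2411


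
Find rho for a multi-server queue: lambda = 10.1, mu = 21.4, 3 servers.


rho = lambda / (c * mu) = 10.1 / (3 * 21.4) = 0.1573

0.1573


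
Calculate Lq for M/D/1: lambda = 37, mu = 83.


M/D/1: Lq = rho^2 / (2*(1-rho)) where rho = 37/83; Lq = 0.18

0.18


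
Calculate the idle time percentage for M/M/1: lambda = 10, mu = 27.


Idle fraction = (1 - rho) * 100 = (1 - 10/27) * 100 = 63.0%

63.0%


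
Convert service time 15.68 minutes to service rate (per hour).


mu = 60 / avg_service_time = 60 / 15.68 = 3.83 per hour

3.83 per hour


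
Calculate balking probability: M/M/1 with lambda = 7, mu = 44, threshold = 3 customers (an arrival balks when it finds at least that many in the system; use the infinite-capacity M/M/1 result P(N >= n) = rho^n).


P(N >= 3) = rho^3 = (7/44)^3 = 0.004

0.004


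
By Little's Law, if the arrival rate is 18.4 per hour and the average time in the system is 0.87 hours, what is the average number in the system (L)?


L = lambda * W = 18.4 * 0.87 = 16.01

16.01


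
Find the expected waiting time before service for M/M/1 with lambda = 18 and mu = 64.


rho = 18/64; Wq = rho/(mu - lambda) = 0.0061 hours

0.0061 hours


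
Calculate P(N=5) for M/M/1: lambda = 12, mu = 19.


rho = 12/19; P(n) = (1-rho)*rho^n = (1-12/19)*(12/19)^5 = 0.037

0.037


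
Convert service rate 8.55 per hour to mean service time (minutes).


Mean service time = 60/mu = 60/8.55 = 7.02 minutes

7.02 minutes


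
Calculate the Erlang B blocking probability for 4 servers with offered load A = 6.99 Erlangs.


B(N,A) = (A^N/N!) / sum(A^k/k!, k=0..N) with N=4, A=6.99 = 0.5268

0.5268


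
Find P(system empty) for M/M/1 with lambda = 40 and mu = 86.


P0 = 1 - rho = 1 - 40/86 = 0.5349

0.5349


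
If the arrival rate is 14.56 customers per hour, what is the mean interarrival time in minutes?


Mean interarrival time = 60/lambda = 60/14.56 = 4.12 minutes

4.12 minutes


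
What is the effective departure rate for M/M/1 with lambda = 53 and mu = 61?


For a stable queue (lambda < mu), throughput = lambda = 53 per hour

53 per hour


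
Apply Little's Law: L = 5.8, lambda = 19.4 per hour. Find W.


W = L / lambda = 5.8 / 19.4 = 0.299 hours

0.299 hours


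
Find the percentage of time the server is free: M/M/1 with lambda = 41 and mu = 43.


Idle fraction = (1 - rho) * 100 = (1 - 41/43) * 100 = 4.7%

4.7%


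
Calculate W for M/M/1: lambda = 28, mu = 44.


W = 1/(mu - lambda) = 1/(44 - 28) = 0.0625 hours

0.0625 hours


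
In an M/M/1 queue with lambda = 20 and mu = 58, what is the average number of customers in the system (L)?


rho = 20/58; L = rho/(1-rho) = 0.53

0.53


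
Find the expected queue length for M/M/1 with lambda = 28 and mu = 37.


rho = 28/37; Lq = rho^2/(1-rho) = 2.35

2.35


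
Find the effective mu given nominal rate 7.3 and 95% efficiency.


Effective rate = mu * efficiency = 7.3 * 0.95 = 6.94 per hour

6.94 per hour


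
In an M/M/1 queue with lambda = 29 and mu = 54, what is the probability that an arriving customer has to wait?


P(wait) = rho = lambda/mu = 29/54 = 0.537

0.537


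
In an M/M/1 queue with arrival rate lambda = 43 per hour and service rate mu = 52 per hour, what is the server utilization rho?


rho = lambda/mu = 43/52 = 0.8269

0.8269


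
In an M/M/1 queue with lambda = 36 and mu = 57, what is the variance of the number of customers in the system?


rho = 36/57; Var(N) = rho/(1-rho)^2 = 4.65

4.65


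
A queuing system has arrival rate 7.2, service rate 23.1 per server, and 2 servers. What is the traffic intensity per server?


rho = lambda / (c * mu) = 7.2 / (2 * 23.1) = 0.1558

0.1558


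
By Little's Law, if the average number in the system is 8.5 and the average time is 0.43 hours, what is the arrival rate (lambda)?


lambda = L / W = 8.5 / 0.43 = 19.77 per hour

19.77 per hour


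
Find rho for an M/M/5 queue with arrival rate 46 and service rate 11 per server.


rho = lambda/(c*mu) = 46/(5*11) = 0.8364

0.8364


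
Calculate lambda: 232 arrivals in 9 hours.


lambda = total arrivals / time = 232 / 9 = 25.78 per hour

25.78 per hour


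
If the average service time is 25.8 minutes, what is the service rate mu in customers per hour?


mu = 60 / avg_service_time = 60 / 25.8 = 2.33 per hour

2.33 per hour


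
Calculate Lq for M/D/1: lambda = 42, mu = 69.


M/D/1: Lq = rho^2 / (2*(1-rho)) where rho = 42/69; Lq = 0.47

0.47


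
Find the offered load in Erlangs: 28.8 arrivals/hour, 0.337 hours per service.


Offered load a = lambda * E[S] = 28.8 * 0.337 = 9.71 Erlangs

9.71 Erlangs


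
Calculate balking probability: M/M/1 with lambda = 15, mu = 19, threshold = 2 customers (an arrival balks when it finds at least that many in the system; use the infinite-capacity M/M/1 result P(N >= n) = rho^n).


P(N >= 2) = rho^2 = (15/19)^2 = 0.6233

0.6233


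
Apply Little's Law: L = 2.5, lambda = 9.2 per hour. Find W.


W = L / lambda = 2.5 / 9.2 = 0.2717 hours

0.2717 hours


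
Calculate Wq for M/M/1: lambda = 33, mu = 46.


rho = 33/46; Wq = rho/(mu - lambda) = 0.0552 hours

0.0552 hours


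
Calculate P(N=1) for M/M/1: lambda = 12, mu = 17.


rho = 12/17; P(n) = (1-rho)*rho^n = (1-12/17)*(12/17)^1 = 0.2076

0.2076


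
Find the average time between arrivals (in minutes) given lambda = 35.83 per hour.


Mean interarrival time = 60/lambda = 60/35.83 = 1.67 minutes

1.67 minutes


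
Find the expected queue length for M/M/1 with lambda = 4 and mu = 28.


rho = 4/28; Lq = rho^2/(1-rho) = 0.02

0.02


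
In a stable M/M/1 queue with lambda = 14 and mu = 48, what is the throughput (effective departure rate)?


For a stable queue (lambda < mu), throughput = lambda = 14 per hour

14 per hour


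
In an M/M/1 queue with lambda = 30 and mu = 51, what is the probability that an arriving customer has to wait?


P(wait) = rho = lambda/mu = 30/51 = 0.5882

0.5882


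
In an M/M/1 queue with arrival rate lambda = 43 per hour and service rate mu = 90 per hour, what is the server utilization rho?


rho = lambda/mu = 43/90 = 0.4778

0.4778


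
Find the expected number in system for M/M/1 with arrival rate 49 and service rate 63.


rho = 49/63; L = rho/(1-rho) = 3.5

3.5


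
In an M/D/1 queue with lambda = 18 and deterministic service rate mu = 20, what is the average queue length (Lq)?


M/D/1: Lq = rho^2 / (2*(1-rho)) where rho = 18/20; Lq = 4.05

4.05


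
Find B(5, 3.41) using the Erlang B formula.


B(N,A) = (A^N/N!) / sum(A^k/k!, k=0..N) with N=5, A=3.41 = 0.146

0.146


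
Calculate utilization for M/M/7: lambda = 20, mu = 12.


rho = lambda/(c*mu) = 20/(7*12) = 0.2381

0.2381


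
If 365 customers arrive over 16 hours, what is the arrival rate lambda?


lambda = total arrivals / time = 365 / 16 = 22.81 per hour

22.81 per hour


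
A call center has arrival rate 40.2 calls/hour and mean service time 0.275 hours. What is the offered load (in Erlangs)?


Offered load a = lambda * E[S] = 40.2 * 0.275 = 11.06 Erlangs

11.06 Erlangs


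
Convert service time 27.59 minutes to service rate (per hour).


mu = 60 / avg_service_time = 60 / 27.59 = 2.17 per hour

2.17 per hour


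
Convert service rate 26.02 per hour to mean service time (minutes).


Mean service time = 60/mu = 60/26.02 = 2.31 minutes

2.31 minutes


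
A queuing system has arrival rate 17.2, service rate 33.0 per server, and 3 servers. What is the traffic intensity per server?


rho = lambda / (c * mu) = 17.2 / (3 * 33.0) = 0.1737

0.1737


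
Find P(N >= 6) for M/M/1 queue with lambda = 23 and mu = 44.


P(N >= 6) = rho^6 = (23/44)^6 = 0.0204

0.0204


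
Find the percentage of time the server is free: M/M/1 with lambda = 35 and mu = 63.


Idle fraction = (1 - rho) * 100 = (1 - 35/63) * 100 = 44.4%

44.4%


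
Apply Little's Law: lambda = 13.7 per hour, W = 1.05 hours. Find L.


L = lambda * W = 13.7 * 1.05 = 14.39

14.39


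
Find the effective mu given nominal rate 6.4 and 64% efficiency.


Effective rate = mu * efficiency = 6.4 * 0.64 = 4.1 per hour

4.1 per hour


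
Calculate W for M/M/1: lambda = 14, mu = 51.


W = 1/(mu - lambda) = 1/(51 - 14) = 0.027 hours

0.027 hours


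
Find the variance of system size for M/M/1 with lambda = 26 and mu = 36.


rho = 26/36; Var(N) = rho/(1-rho)^2 = 9.36

9.36


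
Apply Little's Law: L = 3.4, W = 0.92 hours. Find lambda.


lambda = L / W = 3.4 / 0.92 = 3.7 per hour

3.7 per hour


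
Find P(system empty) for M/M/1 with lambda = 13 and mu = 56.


P0 = 1 - rho = 1 - 13/56 = 0.7679

0.7679


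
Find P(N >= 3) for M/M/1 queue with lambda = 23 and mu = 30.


P(N >= 3) = rho^3 = (23/30)^3 = 0.4506

0.4506


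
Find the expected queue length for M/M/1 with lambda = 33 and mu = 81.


rho = 33/81; Lq = rho^2/(1-rho) = 0.28

0.28


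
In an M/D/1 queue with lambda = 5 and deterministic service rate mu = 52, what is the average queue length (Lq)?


M/D/1: Lq = rho^2 / (2*(1-rho)) where rho = 5/52; Lq = 0.01

0.01


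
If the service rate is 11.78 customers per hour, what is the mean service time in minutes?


Mean service time = 60/mu = 60/11.78 = 5.09 minutes

5.09 minutes


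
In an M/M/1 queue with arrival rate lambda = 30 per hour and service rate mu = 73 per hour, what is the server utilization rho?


rho = lambda/mu = 30/73 = 0.411

0.411


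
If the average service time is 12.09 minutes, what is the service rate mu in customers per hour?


mu = 60 / avg_service_time = 60 / 12.09 = 4.96 per hour

4.96 per hour


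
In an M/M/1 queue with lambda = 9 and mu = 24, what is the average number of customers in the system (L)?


rho = 9/24; L = rho/(1-rho) = 0.6

0.6


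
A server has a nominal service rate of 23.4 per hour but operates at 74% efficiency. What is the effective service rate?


Effective rate = mu * efficiency = 23.4 * 0.74 = 17.32 per hour

17.32 per hour


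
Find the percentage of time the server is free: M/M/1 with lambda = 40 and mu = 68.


Idle fraction = (1 - rho) * 100 = (1 - 40/68) * 100 = 41.2%

41.2%


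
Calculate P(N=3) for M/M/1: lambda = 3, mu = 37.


rho = 3/37; P(n) = (1-rho)*rho^n = (1-3/37)*(3/37)^3 = 0.0005

0.0005


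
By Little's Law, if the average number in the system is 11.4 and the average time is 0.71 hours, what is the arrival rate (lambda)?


lambda = L / W = 11.4 / 0.71 = 16.06 per hour

16.06 per hour


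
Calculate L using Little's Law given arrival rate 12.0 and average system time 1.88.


L = lambda * W = 12.0 * 1.88 = 22.56

22.56


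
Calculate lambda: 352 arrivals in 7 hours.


lambda = total arrivals / time = 352 / 7 = 50.29 per hour

50.29 per hour


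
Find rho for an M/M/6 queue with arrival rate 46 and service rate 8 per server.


rho = lambda/(c*mu) = 46/(6*8) = 0.9583

0.9583


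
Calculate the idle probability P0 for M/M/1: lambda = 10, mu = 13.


P0 = 1 - rho = 1 - 10/13 = 0.2308

0.2308


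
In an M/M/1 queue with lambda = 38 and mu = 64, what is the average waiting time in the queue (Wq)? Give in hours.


rho = 38/64; Wq = rho/(mu - lambda) = 0.0228 hours

0.0228 hours


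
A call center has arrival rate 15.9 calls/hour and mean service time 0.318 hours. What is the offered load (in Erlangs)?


Offered load a = lambda * E[S] = 15.9 * 0.318 = 5.06 Erlangs

5.06 Erlangs


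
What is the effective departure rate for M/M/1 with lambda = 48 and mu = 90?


For a stable queue (lambda < mu), throughput = lambda = 48 per hour

48 per hour


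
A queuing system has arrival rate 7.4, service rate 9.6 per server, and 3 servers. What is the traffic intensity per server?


rho = lambda / (c * mu) = 7.4 / (3 * 9.6) = 0.2569

0.2569


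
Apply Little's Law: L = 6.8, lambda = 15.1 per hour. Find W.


W = L / lambda = 6.8 / 15.1 = 0.4503 hours

0.4503 hours


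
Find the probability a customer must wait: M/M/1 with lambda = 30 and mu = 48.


P(wait) = rho = lambda/mu = 30/48 = 0.625

0.625


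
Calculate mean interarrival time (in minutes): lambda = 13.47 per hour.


Mean interarrival time = 60/lambda = 60/13.47 = 4.45 minutes

4.45 minutes


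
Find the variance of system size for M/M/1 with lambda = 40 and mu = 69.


rho = 40/69; Var(N) = rho/(1-rho)^2 = 3.28

3.28


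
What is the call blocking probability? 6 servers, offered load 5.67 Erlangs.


B(N,A) = (A^N/N!) / sum(A^k/k!, k=0..N) with N=6, A=5.67 = 0.2414

0.2414


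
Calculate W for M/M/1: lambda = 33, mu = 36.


W = 1/(mu - lambda) = 1/(36 - 33) = 0.3333 hours

0.3333 hours


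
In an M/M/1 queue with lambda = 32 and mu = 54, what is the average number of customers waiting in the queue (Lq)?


rho = 32/54; Lq = rho^2/(1-rho) = 0.86

0.86


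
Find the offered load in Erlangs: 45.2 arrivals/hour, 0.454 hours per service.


Offered load a = lambda * E[S] = 45.2 * 0.454 = 20.52 Erlangs

20.52 Erlangs


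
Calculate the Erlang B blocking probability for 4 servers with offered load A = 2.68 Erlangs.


B(N,A) = (A^N/N!) / sum(A^k/k!, k=0..N) with N=4, A=2.68 = 0.1702

0.1702


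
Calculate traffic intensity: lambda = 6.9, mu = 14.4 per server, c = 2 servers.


rho = lambda / (c * mu) = 6.9 / (2 * 14.4) = 0.2396

0.2396


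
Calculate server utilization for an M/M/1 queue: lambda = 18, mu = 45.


rho = lambda/mu = 18/45 = 0.4

0.4


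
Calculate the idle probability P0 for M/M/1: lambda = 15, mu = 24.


P0 = 1 - rho = 1 - 15/24 = 0.375

0.375


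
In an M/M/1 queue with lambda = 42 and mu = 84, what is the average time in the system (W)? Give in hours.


W = 1/(mu - lambda) = 1/(84 - 42) = 0.0238 hours

0.0238 hours


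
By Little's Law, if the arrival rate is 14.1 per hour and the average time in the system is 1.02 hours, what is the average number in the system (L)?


L = lambda * W = 14.1 * 1.02 = 14.38

14.38


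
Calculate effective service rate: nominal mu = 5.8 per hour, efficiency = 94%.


Effective rate = mu * efficiency = 5.8 * 0.94 = 5.45 per hour

5.45 per hour


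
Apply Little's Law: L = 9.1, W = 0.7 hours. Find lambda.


lambda = L / W = 9.1 / 0.7 = 13.0 per hour

13.0 per hour


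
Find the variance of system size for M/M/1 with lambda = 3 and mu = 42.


rho = 3/42; Var(N) = rho/(1-rho)^2 = 0.08

0.08


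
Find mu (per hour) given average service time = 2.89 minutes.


mu = 60 / avg_service_time = 60 / 2.89 = 20.76 per hour

20.76 per hour


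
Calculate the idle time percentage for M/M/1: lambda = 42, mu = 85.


Idle fraction = (1 - rho) * 100 = (1 - 42/85) * 100 = 50.6%

50.6%


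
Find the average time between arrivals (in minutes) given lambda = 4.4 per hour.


Mean interarrival time = 60/lambda = 60/4.4 = 13.64 minutes

13.64 minutes


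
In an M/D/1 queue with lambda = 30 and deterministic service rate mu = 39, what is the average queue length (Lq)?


M/D/1: Lq = rho^2 / (2*(1-rho)) where rho = 30/39; Lq = 1.28

1.28


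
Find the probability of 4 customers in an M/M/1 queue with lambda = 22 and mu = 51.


rho = 22/51; P(n) = (1-rho)*rho^n = (1-22/51)*(22/51)^4 = 0.0197

0.0197


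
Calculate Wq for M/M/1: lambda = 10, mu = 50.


rho = 10/50; Wq = rho/(mu - lambda) = 0.005 hours

0.005 hours


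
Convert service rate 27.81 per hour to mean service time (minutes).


Mean service time = 60/mu = 60/27.81 = 2.16 minutes

2.16 minutes


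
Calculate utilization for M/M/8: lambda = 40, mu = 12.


rho = lambda/(c*mu) = 40/(8*12) = 0.4167

0.4167


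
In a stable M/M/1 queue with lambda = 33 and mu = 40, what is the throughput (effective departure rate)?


For a stable queue (lambda < mu), throughput = lambda = 33 per hour

33 per hour


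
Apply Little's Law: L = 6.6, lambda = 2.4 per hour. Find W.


W = L / lambda = 6.6 / 2.4 = 2.75 hours

2.75 hours


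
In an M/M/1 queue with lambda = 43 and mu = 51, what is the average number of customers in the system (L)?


rho = 43/51; L = rho/(1-rho) = 5.38

5.38


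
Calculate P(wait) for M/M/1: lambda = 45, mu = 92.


P(wait) = rho = lambda/mu = 45/92 = 0.4891

0.4891


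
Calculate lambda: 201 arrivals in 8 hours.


lambda = total arrivals / time = 201 / 8 = 25.13 per hour

25.13 per hour


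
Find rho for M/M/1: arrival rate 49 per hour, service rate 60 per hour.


rho = lambda/mu = 49/60 = 0.8167

0.8167


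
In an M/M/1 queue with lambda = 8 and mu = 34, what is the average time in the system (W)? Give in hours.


W = 1/(mu - lambda) = 1/(34 - 8) = 0.0385 hours

0.0385 hours


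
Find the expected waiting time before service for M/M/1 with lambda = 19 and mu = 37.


rho = 19/37; Wq = rho/(mu - lambda) = 0.0285 hours

0.0285 hours


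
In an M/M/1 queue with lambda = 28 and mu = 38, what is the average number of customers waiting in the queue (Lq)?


rho = 28/38; Lq = rho^2/(1-rho) = 2.06

2.06


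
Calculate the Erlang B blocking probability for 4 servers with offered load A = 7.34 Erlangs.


B(N,A) = (A^N/N!) / sum(A^k/k!, k=0..N) with N=4, A=7.34 = 0.5445

0.5445


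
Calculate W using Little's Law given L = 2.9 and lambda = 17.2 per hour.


W = L / lambda = 2.9 / 17.2 = 0.1686 hours

0.1686 hours


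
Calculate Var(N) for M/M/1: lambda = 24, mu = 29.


rho = 24/29; Var(N) = rho/(1-rho)^2 = 27.84

27.84


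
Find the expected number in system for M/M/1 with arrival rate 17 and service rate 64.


rho = 17/64; L = rho/(1-rho) = 0.36

0.36


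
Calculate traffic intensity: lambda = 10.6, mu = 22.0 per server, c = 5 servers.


rho = lambda / (c * mu) = 10.6 / (5 * 22.0) = 0.0964

0.0964


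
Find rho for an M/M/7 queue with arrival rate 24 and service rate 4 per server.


rho = lambda/(c*mu) = 24/(7*4) = 0.8571

0.8571


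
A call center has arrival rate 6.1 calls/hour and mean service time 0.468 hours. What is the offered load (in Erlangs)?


Offered load a = lambda * E[S] = 6.1 * 0.468 = 2.85 Erlangs

2.85 Erlangs


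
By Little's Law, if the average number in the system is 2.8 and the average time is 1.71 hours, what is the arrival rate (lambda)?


lambda = L / W = 2.8 / 1.71 = 1.64 per hour

1.64 per hour


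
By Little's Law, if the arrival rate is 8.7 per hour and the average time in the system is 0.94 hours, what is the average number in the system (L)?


L = lambda * W = 8.7 * 0.94 = 8.18

8.18


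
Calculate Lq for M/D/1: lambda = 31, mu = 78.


M/D/1: Lq = rho^2 / (2*(1-rho)) where rho = 31/78; Lq = 0.13

0.13


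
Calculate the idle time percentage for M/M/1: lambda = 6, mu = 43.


Idle fraction = (1 - rho) * 100 = (1 - 6/43) * 100 = 86.0%

86.0%


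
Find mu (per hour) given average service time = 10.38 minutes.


mu = 60 / avg_service_time = 60 / 10.38 = 5.78 per hour

5.78 per hour


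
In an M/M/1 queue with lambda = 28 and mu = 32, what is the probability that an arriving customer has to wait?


P(wait) = rho = lambda/mu = 28/32 = 0.875

0.875


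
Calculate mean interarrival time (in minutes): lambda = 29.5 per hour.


Mean interarrival time = 60/lambda = 60/29.5 = 2.03 minutes

2.03 minutes


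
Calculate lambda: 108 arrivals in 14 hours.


lambda = total arrivals / time = 108 / 14 = 7.71 per hour

7.71 per hour


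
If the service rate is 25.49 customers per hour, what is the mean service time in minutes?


Mean service time = 60/mu = 60/25.49 = 2.35 minutes

2.35 minutes


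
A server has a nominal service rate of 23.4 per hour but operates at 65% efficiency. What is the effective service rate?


Effective rate = mu * efficiency = 23.4 * 0.65 = 15.21 per hour

15.21 per hour


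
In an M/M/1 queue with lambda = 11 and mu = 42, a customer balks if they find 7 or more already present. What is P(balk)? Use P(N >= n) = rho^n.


P(N >= 7) = rho^7 = (11/42)^7 = 0.0001

0.0001


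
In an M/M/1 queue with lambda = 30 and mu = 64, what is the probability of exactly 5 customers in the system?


rho = 30/64; P(n) = (1-rho)*rho^n = (1-30/64)*(30/64)^5 = 0.012

0.012


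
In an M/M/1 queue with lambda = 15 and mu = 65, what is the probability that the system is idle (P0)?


P0 = 1 - rho = 1 - 15/65 = 0.7692

0.7692


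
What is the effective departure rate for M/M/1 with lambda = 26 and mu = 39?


For a stable queue (lambda < mu), throughput = lambda = 26 per hour

26 per hour


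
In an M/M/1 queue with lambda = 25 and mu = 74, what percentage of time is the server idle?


Idle fraction = (1 - rho) * 100 = (1 - 25/74) * 100 = 66.2%

66.2%


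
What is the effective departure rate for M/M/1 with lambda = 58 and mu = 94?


For a stable queue (lambda < mu), throughput = lambda = 58 per hour

58 per hour


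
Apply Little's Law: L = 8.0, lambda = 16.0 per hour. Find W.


W = L / lambda = 8.0 / 16.0 = 0.5 hours

0.5 hours


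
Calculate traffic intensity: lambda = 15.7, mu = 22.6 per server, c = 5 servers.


rho = lambda / (c * mu) = 15.7 / (5 * 22.6) = 0.1389

0.1389


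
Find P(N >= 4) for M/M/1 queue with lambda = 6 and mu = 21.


P(N >= 4) = rho^4 = (6/21)^4 = 0.0067

0.0067


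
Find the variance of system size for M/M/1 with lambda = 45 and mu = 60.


rho = 45/60; Var(N) = rho/(1-rho)^2 = 12.0

12.0


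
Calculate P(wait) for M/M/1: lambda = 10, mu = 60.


P(wait) = rho = lambda/mu = 10/60 = 0.1667

0.1667


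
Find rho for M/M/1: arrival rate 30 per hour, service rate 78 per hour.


rho = lambda/mu = 30/78 = 0.3846

0.3846


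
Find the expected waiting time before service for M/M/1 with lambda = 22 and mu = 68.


rho = 22/68; Wq = rho/(mu - lambda) = 0.007 hours

0.007 hours


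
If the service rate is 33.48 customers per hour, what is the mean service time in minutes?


Mean service time = 60/mu = 60/33.48 = 1.79 minutes

1.79 minutes


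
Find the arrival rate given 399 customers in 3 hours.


lambda = total arrivals / time = 399 / 3 = 133.0 per hour

133.0 per hour


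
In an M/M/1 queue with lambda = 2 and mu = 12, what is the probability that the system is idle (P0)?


P0 = 1 - rho = 1 - 2/12 = 0.8333

0.8333


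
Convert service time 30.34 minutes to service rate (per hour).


mu = 60 / avg_service_time = 60 / 30.34 = 1.98 per hour

1.98 per hour


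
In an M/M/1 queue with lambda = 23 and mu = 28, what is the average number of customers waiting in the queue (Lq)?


rho = 23/28; Lq = rho^2/(1-rho) = 3.78

3.78


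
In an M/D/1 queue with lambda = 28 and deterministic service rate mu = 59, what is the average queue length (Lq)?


M/D/1: Lq = rho^2 / (2*(1-rho)) where rho = 28/59; Lq = 0.21

0.21


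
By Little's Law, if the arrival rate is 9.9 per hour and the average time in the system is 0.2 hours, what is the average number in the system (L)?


L = lambda * W = 9.9 * 0.2 = 1.98

1.98


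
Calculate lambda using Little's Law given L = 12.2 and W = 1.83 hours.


lambda = L / W = 12.2 / 1.83 = 6.67 per hour

6.67 per hour


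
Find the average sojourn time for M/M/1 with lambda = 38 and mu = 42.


W = 1/(mu - lambda) = 1/(42 - 38) = 0.25 hours

0.25 hours


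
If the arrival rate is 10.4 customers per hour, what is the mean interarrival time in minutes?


Mean interarrival time = 60/lambda = 60/10.4 = 5.77 minutes

5.77 minutes


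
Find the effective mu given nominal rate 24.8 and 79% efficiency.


Effective rate = mu * efficiency = 24.8 * 0.79 = 19.59 per hour

19.59 per hour


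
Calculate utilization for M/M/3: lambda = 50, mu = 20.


rho = lambda/(c*mu) = 50/(3*20) = 0.8333

0.8333


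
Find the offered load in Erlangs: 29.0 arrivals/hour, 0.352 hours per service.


Offered load a = lambda * E[S] = 29.0 * 0.352 = 10.21 Erlangs

10.21 Erlangs


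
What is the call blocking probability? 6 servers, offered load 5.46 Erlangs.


B(N,A) = (A^N/N!) / sum(A^k/k!, k=0..N) with N=6, A=5.46 = 0.2261

0.2261


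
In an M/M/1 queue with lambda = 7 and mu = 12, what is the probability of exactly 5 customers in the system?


rho = 7/12; P(n) = (1-rho)*rho^n = (1-7/12)*(7/12)^5 = 0.0281

0.0281


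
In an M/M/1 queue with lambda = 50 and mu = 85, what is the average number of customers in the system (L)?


rho = 50/85; L = rho/(1-rho) = 1.43

1.43


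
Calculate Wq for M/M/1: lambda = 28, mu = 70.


rho = 28/70; Wq = rho/(mu - lambda) = 0.0095 hours

0.0095 hours


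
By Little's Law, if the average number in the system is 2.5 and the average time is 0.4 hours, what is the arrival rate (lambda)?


lambda = L / W = 2.5 / 0.4 = 6.25 per hour

6.25 per hour


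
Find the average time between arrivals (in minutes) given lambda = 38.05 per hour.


Mean interarrival time = 60/lambda = 60/38.05 = 1.58 minutes

1.58 minutes


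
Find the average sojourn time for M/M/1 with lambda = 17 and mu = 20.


W = 1/(mu - lambda) = 1/(20 - 17) = 0.3333 hours

0.3333 hours


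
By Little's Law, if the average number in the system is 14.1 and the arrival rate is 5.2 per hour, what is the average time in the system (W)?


W = L / lambda = 14.1 / 5.2 = 2.7115 hours

2.7115 hours


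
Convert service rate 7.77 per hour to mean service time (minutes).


Mean service time = 60/mu = 60/7.77 = 7.72 minutes

7.72 minutes


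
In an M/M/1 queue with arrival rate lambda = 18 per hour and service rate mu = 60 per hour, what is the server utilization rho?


rho = lambda/mu = 18/60 = 0.3

0.3


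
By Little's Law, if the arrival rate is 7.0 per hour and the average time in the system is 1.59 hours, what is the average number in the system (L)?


L = lambda * W = 7.0 * 1.59 = 11.13

11.13


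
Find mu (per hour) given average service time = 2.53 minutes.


mu = 60 / avg_service_time = 60 / 2.53 = 23.72 per hour

23.72 per hour


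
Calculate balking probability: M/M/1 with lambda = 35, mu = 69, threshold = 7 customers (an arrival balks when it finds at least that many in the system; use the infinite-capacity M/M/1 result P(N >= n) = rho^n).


P(N >= 7) = rho^7 = (35/69)^7 = 0.0086

0.0086


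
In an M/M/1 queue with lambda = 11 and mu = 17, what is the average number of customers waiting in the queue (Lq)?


rho = 11/17; Lq = rho^2/(1-rho) = 1.19

1.19


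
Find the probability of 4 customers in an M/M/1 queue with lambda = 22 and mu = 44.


rho = 22/44; P(n) = (1-rho)*rho^n = (1-22/44)*(22/44)^4 = 0.0313

0.0313


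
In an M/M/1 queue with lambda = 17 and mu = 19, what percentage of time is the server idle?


Idle fraction = (1 - rho) * 100 = (1 - 17/19) * 100 = 10.5%

10.5%


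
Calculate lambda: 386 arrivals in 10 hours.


lambda = total arrivals / time = 386 / 10 = 38.6 per hour

38.6 per hour


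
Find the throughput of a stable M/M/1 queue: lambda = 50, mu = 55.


For a stable queue (lambda < mu), throughput = lambda = 50 per hour

50 per hour


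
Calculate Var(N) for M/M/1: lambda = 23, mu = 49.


rho = 23/49; Var(N) = rho/(1-rho)^2 = 1.67

1.67


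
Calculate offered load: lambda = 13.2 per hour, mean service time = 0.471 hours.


Offered load a = lambda * E[S] = 13.2 * 0.471 = 6.22 Erlangs

6.22 Erlangs


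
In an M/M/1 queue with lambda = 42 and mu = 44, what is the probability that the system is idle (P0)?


P0 = 1 - rho = 1 - 42/44 = 0.0455

0.0455


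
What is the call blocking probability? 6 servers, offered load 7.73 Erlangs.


B(N,A) = (A^N/N!) / sum(A^k/k!, k=0..N) with N=6, A=7.73 = 0.3748

0.3748


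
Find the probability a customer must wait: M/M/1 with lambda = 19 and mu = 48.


P(wait) = rho = lambda/mu = 19/48 = 0.3958

0.3958


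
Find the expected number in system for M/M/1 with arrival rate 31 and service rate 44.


rho = 31/44; L = rho/(1-rho) = 2.38

2.38


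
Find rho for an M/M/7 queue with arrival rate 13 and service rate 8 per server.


rho = lambda/(c*mu) = 13/(7*8) = 0.2321

0.2321


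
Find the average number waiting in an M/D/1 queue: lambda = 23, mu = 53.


M/D/1: Lq = rho^2 / (2*(1-rho)) where rho = 23/53; Lq = 0.17

0.17


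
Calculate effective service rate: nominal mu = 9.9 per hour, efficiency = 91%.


Effective rate = mu * efficiency = 9.9 * 0.91 = 9.01 per hour

9.01 per hour


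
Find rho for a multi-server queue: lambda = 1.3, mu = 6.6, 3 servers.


rho = lambda / (c * mu) = 1.3 / (3 * 6.6) = 0.0657

0.0657


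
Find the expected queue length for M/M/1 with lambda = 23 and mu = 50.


rho = 23/50; Lq = rho^2/(1-rho) = 0.39

0.39


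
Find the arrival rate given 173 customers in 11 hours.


lambda = total arrivals / time = 173 / 11 = 15.73 per hour

15.73 per hour


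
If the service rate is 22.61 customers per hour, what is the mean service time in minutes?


Mean service time = 60/mu = 60/22.61 = 2.65 minutes

2.65 minutes


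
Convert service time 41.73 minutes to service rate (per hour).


mu = 60 / avg_service_time = 60 / 41.73 = 1.44 per hour

1.44 per hour


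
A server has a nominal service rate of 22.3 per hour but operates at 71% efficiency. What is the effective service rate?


Effective rate = mu * efficiency = 22.3 * 0.71 = 15.83 per hour

15.83 per hour


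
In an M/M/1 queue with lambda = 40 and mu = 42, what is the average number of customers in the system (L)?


rho = 40/42; L = rho/(1-rho) = 20.0

20.0


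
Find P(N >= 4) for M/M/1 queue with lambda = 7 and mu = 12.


P(N >= 4) = rho^4 = (7/12)^4 = 0.1158

0.1158


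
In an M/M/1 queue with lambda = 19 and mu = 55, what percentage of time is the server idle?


Idle fraction = (1 - rho) * 100 = (1 - 19/55) * 100 = 65.5%

65.5%


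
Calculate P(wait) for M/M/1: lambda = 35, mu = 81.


P(wait) = rho = lambda/mu = 35/81 = 0.4321

0.4321


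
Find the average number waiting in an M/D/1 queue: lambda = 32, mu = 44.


M/D/1: Lq = rho^2 / (2*(1-rho)) where rho = 32/44; Lq = 0.97

0.97


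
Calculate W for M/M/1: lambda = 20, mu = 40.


W = 1/(mu - lambda) = 1/(40 - 20) = 0.05 hours

0.05 hours


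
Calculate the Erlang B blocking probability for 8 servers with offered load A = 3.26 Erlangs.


B(N,A) = (A^N/N!) / sum(A^k/k!, k=0..N) with N=8, A=3.26 = 0.0122

0.0122


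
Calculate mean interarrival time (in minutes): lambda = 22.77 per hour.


Mean interarrival time = 60/lambda = 60/22.77 = 2.64 minutes

2.64 minutes


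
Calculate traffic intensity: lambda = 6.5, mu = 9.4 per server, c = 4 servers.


rho = lambda / (c * mu) = 6.5 / (4 * 9.4) = 0.1729

0.1729


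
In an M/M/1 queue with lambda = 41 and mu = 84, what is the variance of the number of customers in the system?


rho = 41/84; Var(N) = rho/(1-rho)^2 = 1.86

1.86


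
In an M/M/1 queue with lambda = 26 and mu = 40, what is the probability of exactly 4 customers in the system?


rho = 26/40; P(n) = (1-rho)*rho^n = (1-26/40)*(26/40)^4 = 0.0625

0.0625


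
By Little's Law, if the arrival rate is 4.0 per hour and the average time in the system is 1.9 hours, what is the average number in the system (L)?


L = lambda * W = 4.0 * 1.9 = 7.6

7.6


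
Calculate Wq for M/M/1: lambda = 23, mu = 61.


rho = 23/61; Wq = rho/(mu - lambda) = 0.0099 hours

0.0099 hours


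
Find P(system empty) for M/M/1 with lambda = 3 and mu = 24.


P0 = 1 - rho = 1 - 3/24 = 0.875

0.875


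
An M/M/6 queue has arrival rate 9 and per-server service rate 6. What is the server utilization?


rho = lambda/(c*mu) = 9/(6*6) = 0.25

0.25


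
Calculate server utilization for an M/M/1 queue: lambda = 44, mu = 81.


rho = lambda/mu = 44/81 = 0.5432

0.5432


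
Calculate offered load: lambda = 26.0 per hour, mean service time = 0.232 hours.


Offered load a = lambda * E[S] = 26.0 * 0.232 = 6.03 Erlangs

6.03 Erlangs


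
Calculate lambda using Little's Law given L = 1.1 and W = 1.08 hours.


lambda = L / W = 1.1 / 1.08 = 1.02 per hour

1.02 per hour


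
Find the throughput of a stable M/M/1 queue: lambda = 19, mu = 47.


For a stable queue (lambda < mu), throughput = lambda = 19 per hour

19 per hour


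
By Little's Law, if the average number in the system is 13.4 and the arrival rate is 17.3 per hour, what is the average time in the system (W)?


W = L / lambda = 13.4 / 17.3 = 0.7746 hours

0.7746 hours


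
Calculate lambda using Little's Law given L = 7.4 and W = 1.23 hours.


lambda = L / W = 7.4 / 1.23 = 6.02 per hour

6.02 per hour


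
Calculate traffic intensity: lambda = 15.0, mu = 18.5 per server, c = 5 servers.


rho = lambda / (c * mu) = 15.0 / (5 * 18.5) = 0.1622

0.1622


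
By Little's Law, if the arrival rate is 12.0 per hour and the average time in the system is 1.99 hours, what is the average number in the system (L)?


L = lambda * W = 12.0 * 1.99 = 23.88

23.88


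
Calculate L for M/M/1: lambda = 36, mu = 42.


rho = 36/42; L = rho/(1-rho) = 6.0

6.0


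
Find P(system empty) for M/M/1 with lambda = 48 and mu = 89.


P0 = 1 - rho = 1 - 48/89 = 0.4607

0.4607


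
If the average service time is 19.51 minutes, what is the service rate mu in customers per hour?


mu = 60 / avg_service_time = 60 / 19.51 = 3.08 per hour

3.08 per hour


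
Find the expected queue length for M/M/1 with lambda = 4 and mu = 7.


rho = 4/7; Lq = rho^2/(1-rho) = 0.76

0.76


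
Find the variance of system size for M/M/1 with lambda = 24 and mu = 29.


rho = 24/29; Var(N) = rho/(1-rho)^2 = 27.84

27.84


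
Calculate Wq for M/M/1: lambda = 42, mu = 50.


rho = 42/50; Wq = rho/(mu - lambda) = 0.105 hours

0.105 hours


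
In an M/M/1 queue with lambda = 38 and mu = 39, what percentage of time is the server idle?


Idle fraction = (1 - rho) * 100 = (1 - 38/39) * 100 = 2.6%

2.6%


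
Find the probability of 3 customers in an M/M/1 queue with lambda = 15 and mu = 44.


rho = 15/44; P(n) = (1-rho)*rho^n = (1-15/44)*(15/44)^3 = 0.0261

0.0261


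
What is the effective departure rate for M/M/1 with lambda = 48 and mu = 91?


For a stable queue (lambda < mu), throughput = lambda = 48 per hour

48 per hour


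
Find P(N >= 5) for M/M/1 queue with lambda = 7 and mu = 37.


P(N >= 5) = rho^5 = (7/37)^5 = 0.0002

0.0002


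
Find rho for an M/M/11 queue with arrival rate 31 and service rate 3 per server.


rho = lambda/(c*mu) = 31/(11*3) = 0.9394

0.9394


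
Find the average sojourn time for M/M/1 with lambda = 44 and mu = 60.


W = 1/(mu - lambda) = 1/(60 - 44) = 0.0625 hours

0.0625 hours


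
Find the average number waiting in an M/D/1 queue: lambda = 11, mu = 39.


M/D/1: Lq = rho^2 / (2*(1-rho)) where rho = 11/39; Lq = 0.06

0.06


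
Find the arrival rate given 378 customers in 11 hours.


lambda = total arrivals / time = 378 / 11 = 34.36 per hour

34.36 per hour


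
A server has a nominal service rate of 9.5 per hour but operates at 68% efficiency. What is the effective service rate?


Effective rate = mu * efficiency = 9.5 * 0.68 = 6.46 per hour

6.46 per hour


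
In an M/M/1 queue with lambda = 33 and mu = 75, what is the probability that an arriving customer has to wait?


P(wait) = rho = lambda/mu = 33/75 = 0.44

0.44


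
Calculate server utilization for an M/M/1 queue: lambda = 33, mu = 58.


rho = lambda/mu = 33/58 = 0.569

0.569


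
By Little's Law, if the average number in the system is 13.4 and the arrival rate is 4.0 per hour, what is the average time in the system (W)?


W = L / lambda = 13.4 / 4.0 = 3.35 hours

3.35 hours


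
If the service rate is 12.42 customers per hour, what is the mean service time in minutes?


Mean service time = 60/mu = 60/12.42 = 4.83 minutes

4.83 minutes


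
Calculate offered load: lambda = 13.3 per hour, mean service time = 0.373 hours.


Offered load a = lambda * E[S] = 13.3 * 0.373 = 4.96 Erlangs

4.96 Erlangs


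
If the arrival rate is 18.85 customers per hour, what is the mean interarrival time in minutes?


Mean interarrival time = 60/lambda = 60/18.85 = 3.18 minutes

3.18 minutes


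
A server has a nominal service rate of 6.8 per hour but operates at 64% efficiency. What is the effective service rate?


Effective rate = mu * efficiency = 6.8 * 0.64 = 4.35 per hour

4.35 per hour


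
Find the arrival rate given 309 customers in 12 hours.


lambda = total arrivals / time = 309 / 12 = 25.75 per hour

25.75 per hour


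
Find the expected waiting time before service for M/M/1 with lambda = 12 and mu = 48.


rho = 12/48; Wq = rho/(mu - lambda) = 0.0069 hours

0.0069 hours


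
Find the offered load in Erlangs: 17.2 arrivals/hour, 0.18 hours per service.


Offered load a = lambda * E[S] = 17.2 * 0.18 = 3.1 Erlangs

3.1 Erlangs


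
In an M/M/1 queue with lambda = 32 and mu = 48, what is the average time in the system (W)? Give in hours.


W = 1/(mu - lambda) = 1/(48 - 32) = 0.0625 hours

0.0625 hours


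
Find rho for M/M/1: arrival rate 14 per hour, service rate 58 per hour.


rho = lambda/mu = 14/58 = 0.2414

0.2414


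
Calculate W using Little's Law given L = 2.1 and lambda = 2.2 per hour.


W = L / lambda = 2.1 / 2.2 = 0.9545 hours

0.9545 hours


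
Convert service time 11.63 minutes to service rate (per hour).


mu = 60 / avg_service_time = 60 / 11.63 = 5.16 per hour

5.16 per hour


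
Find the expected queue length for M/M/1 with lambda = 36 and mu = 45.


rho = 36/45; Lq = rho^2/(1-rho) = 3.2

3.2


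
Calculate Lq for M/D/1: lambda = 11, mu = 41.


M/D/1: Lq = rho^2 / (2*(1-rho)) where rho = 11/41; Lq = 0.05

0.05


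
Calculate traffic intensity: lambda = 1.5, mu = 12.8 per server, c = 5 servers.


rho = lambda / (c * mu) = 1.5 / (5 * 12.8) = 0.0234

0.0234


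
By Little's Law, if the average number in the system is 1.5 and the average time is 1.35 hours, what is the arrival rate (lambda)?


lambda = L / W = 1.5 / 1.35 = 1.11 per hour

1.11 per hour


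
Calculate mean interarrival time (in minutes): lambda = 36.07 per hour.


Mean interarrival time = 60/lambda = 60/36.07 = 1.66 minutes

1.66 minutes


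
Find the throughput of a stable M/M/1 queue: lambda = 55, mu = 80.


For a stable queue (lambda < mu), throughput = lambda = 55 per hour

55 per hour


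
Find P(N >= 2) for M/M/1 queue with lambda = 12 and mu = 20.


P(N >= 2) = rho^2 = (12/20)^2 = 0.36

0.36


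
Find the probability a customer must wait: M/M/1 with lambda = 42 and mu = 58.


P(wait) = rho = lambda/mu = 42/58 = 0.7241

0.7241


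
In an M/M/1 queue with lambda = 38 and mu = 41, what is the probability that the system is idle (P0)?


P0 = 1 - rho = 1 - 38/41 = 0.0732

0.0732


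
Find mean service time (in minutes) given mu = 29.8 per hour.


Mean service time = 60/mu = 60/29.8 = 2.01 minutes

2.01 minutes


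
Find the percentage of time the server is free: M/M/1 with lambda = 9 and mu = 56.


Idle fraction = (1 - rho) * 100 = (1 - 9/56) * 100 = 83.9%

83.9%
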